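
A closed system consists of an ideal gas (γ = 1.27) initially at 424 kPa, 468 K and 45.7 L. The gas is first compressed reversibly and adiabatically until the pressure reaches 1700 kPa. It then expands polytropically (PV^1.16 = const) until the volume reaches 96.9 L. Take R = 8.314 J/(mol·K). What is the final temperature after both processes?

n = P₁V₁/(RT₁) = 424×45.7/(8.314×468) = 4.98 mol.
Step 1 — Adiabatic: T₂/T₁ = (P₂/P₁)^((γ−1)/γ) ⇒ T₂ = 468×(4.01)^0.213 = 629 K; V₂ = 15.3 L.
ΔU = nCvΔT = 4.98×30.8×(629−468) = 24600 J.
Q = 0 for an adiabatic process, so W = −ΔU = -24600 J.
State after step 1: P = 1700 kPa, V = 15.3 L, T = 629 K.
Step 2 — Polytropic n=1.16: T₂ = T₁(V₁/V₂)^(n−1) = 629×(0.158)^0.16 = 468 K; P₂ = P₁(V₁/V₂)^n = 200 kPa.
W = (P₁V₁−P₂V₂)/(n−1) = (1700×15.3−200×96.9)/0.16 = 41600 J.
ΔU = nCvΔT = 4.98×30.8×(468−629) = -24600 J.
Q = ΔU + W = 16900 J.
Net over both steps: W = 16900 J, Q = 16900 J, ΔU = 1.71 J.

468 K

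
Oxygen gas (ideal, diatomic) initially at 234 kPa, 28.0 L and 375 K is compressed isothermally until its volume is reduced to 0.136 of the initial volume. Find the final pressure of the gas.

1720 kPa

Isothermal: T stays 375 K; PV = const ⇒ V₂ = 3.81 L, P₂ = 1720 kPa.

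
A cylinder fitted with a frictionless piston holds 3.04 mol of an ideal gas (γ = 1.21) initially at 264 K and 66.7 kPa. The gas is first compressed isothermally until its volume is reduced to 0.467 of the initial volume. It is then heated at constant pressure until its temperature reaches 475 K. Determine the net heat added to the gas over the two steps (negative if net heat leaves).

25600 J

V₁ = nRT₁/P₁ = 3.04×8.314×264/66.7 = 100 L.
Step 1 — Isothermal: T stays 264 K; PV = const ⇒ V₂ = 46.7 L, P₂ = 143 kPa.
ΔU = 0 (ideal gas, T constant).
W = nRT ln(V₂/V₁) = 3.04×8.314×264×ln(0.467) = -5080 J.
Q = ΔU + W = -5080 J.
State after step 1: P = 143 kPa, V = 46.7 L, T = 264 K.
Step 2 — Isobaric: P stays 143 kPa; V/T = const ⇒ T₂ = 475 K, V₂ = 84.1 L.
W = PΔV = 143×(84.1−46.7) kPa·L = 5330 J.
ΔU = nCvΔT = 3.04×39.6×(475−264) = 25400 J.
Q = ΔU + W = nCpΔT = 30700 J.
Net over both steps: W = 252 J, Q = 25600 J, ΔU = 25400 J.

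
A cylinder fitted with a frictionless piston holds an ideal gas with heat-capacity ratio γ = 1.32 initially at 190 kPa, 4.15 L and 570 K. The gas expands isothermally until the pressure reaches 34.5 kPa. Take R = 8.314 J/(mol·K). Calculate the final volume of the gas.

Isothermal: T stays 570 K; PV = const ⇒ V₂ = 22.9 L, P₂ = 34.5 kPa.

22.9 L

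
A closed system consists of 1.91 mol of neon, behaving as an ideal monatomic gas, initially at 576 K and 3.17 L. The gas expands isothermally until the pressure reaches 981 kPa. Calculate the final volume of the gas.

9.32 L

P₁ = nRT₁/V₁ = 1.91×8.314×576/3.17 = 2890 kPa.
Isothermal: T stays 576 K; PV = const ⇒ V₂ = 9.32 L, P₂ = 981 kPa.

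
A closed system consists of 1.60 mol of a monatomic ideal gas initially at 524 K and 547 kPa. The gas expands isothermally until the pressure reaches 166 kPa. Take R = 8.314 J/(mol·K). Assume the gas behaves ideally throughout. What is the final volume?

42.0 L

V₁ = nRT₁/P₁ = 1.60×8.314×524/547 = 12.7 L.
Isothermal: T stays 524 K; PV = const ⇒ V₂ = 42.0 L, P₂ = 166 kPa.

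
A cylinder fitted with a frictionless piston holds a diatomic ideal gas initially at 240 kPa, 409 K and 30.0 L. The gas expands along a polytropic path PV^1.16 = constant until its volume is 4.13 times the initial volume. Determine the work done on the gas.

n = P₁V₁/(RT₁) = 240×30.0/(8.314×409) = 2.12 mol.
Polytropic n=1.16: T₂ = T₁(V₁/V₂)^(n−1) = 409×(0.242)^0.16 = 326 K; P₂ = P₁(V₁/V₂)^n = 46.3 kPa.
W = (P₁V₁−P₂V₂)/(n−1) = (240×30.0−46.3×124)/0.16 = 9140 J.
Work done on the gas = −W_by = -9140 J.

-9140 J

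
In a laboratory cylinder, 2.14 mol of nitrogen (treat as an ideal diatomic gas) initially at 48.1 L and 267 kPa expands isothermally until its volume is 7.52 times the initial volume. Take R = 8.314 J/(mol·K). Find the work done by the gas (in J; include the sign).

T₁ = P₁V₁/(nR) = 267×48.1/(2.14×8.314) = 722 K.
Isothermal: T stays 722 K; PV = const ⇒ V₂ = 362 L, P₂ = 35.5 kPa.
W = nRT ln(V₂/V₁) = 2.14×8.314×722×ln(7.52) = 25900 J.

25900 J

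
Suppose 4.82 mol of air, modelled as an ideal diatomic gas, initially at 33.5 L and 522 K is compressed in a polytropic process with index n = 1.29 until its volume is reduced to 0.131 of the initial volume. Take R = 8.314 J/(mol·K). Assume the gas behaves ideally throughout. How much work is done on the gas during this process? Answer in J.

P₁ = nRT₁/V₁ = 4.82×8.314×522/33.5 = 624 kPa.
Polytropic n=1.29: T₂ = T₁(V₁/V₂)^(n−1) = 522×(7.63)^0.29 = 941 K; P₂ = P₁(V₁/V₂)^n = 8590 kPa.
W = (P₁V₁−P₂V₂)/(n−1) = (624×33.5−8590×4.39)/0.29 = -57900 J.
Work done on the gas = −W_by = 57900 J.

57900 J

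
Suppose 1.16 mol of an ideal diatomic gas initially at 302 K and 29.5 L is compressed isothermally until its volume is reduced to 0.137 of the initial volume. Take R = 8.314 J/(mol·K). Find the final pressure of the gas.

721 kPa

P₁ = nRT₁/V₁ = 1.16×8.314×302/29.5 = 98.7 kPa.
Isothermal: T stays 302 K; PV = const ⇒ V₂ = 4.04 L, P₂ = 721 kPa.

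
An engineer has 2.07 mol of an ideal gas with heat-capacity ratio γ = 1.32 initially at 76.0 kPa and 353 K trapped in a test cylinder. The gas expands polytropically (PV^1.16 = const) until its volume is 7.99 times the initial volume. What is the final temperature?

V₁ = nRT₁/P₁ = 2.07×8.314×353/76.0 = 79.9 L.
Polytropic n=1.16: T₂ = T₁(V₁/V₂)^(n−1) = 353×(0.125)^0.16 = 253 K; P₂ = P₁(V₁/V₂)^n = 6.82 kPa.

253 K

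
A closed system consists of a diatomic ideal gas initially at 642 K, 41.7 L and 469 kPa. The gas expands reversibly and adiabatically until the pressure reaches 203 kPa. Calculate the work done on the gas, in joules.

-10400 J

n = P₁V₁/(RT₁) = 469×41.7/(8.314×642) = 3.66 mol.
Adiabatic: T₂/T₁ = (P₂/P₁)^((γ−1)/γ) ⇒ T₂ = 642×(0.433)^0.286 = 505 K; V₂ = 75.8 L.
ΔU = nCvΔT = 3.66×20.8×(505−642) = -10400 J.
Q = 0 for an adiabatic process, so W = −ΔU = 10400 J.
Work done on the gas = −W_by = -10400 J.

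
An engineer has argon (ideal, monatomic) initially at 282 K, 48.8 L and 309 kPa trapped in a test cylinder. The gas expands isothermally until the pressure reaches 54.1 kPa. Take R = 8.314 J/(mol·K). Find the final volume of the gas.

Isothermal: T stays 282 K; PV = const ⇒ V₂ = 279 L, P₂ = 54.1 kPa.

279 L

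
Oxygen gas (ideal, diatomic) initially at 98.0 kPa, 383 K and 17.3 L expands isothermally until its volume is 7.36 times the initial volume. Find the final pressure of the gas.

Isothermal: T stays 383 K; PV = const ⇒ V₂ = 127 L, P₂ = 13.3 kPa.

13.3 kPa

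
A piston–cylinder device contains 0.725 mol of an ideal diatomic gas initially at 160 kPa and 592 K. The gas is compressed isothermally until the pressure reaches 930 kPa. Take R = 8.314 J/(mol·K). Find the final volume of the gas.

V₁ = nRT₁/P₁ = 0.725×8.314×592/160 = 22.3 L.
Isothermal: T stays 592 K; PV = const ⇒ V₂ = 3.84 L, P₂ = 930 kPa.

3.84 L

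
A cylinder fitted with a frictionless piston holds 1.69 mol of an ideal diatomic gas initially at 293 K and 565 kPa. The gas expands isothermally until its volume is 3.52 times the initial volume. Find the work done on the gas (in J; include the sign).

-5180 J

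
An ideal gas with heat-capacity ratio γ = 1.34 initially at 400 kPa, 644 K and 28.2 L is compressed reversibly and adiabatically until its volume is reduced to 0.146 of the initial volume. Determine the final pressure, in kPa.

Adiabatic: TV^(γ−1) = const ⇒ T₂ = 644×(6.85)^0.340 = 1240 K; PV^γ = const ⇒ P₂ = 5270 kPa.

5270 kPa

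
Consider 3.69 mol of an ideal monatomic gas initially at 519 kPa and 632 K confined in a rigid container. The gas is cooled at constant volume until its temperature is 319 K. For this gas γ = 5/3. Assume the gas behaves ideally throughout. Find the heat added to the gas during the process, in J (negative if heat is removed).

-14400 J

V₁ = nRT₁/P₁ = 3.69×8.314×632/519 = 37.4 L.
Isochoric: V stays 37.4 L; P/T = const ⇒ T₂ = 319 K, P₂ = 262 kPa.
W = 0 (no volume change).
ΔU = nCvΔT = 3.69×12.5×(319−632) = -14400 J.
Q = ΔU = -14400 J.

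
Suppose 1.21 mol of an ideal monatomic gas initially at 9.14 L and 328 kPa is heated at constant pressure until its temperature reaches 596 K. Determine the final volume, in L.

T₁ = P₁V₁/(nR) = 328×9.14/(1.21×8.314) = 298 K.
Isobaric: P stays 328 kPa; V/T = const ⇒ T₂ = 596 K, V₂ = 18.3 L.

18.3 L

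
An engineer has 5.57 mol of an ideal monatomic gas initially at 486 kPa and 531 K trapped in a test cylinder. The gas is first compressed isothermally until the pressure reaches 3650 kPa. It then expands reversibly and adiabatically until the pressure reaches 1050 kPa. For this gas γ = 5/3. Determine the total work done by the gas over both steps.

V₁ = nRT₁/P₁ = 5.57×8.314×531/486 = 50.6 L.
Step 1 — Isothermal: T stays 531 K; PV = const ⇒ V₂ = 6.74 L, P₂ = 3650 kPa.
ΔU = 0 (ideal gas, T constant).
W = nRT ln(V₂/V₁) = 5.57×8.314×531×ln(0.133) = -49600 J.
Q = ΔU + W = -49600 J.
State after step 1: P = 3650 kPa, V = 6.74 L, T = 531 K.
Step 2 — Adiabatic: T₂/T₁ = (P₂/P₁)^((γ−1)/γ) ⇒ T₂ = 531×(0.288)^0.400 = 323 K; V₂ = 14.2 L.
ΔU = nCvΔT = 5.57×12.5×(323−531) = -14500 J.
Q = 0 for an adiabatic process, so W = −ΔU = 14500 J.
Net over both steps: W = -35100 J, Q = -49600 J, ΔU = -14500 J.

-35100 J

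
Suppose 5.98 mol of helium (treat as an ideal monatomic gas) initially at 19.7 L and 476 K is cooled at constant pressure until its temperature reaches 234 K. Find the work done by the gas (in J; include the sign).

-12000 J

P₁ = nRT₁/V₁ = 5.98×8.314×476/19.7 = 1200 kPa.
Isobaric: P stays 1200 kPa; V/T = const ⇒ T₂ = 234 K, V₂ = 9.68 L.
W = PΔV = 1200×(9.68−19.7) kPa·L = -12000 J.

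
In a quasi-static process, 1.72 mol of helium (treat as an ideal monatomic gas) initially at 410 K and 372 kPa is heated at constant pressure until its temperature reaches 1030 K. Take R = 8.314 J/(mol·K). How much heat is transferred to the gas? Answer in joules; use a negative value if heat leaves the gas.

V₁ = nRT₁/P₁ = 1.72×8.314×410/372 = 15.8 L.
Isobaric: P stays 372 kPa; V/T = const ⇒ T₂ = 1030 K, V₂ = 39.6 L.
W = PΔV = 372×(39.6−15.8) kPa·L = 8870 J.
ΔU = nCvΔT = 1.72×12.5×(1030−410) = 13300 J.
Q = ΔU + W = nCpΔT = 22200 J.

22200 J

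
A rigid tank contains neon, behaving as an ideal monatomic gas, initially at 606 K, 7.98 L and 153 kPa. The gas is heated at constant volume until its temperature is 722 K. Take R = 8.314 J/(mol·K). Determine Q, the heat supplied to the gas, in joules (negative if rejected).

n = P₁V₁/(RT₁) = 153×7.98/(8.314×606) = 0.242 mol.
Isochoric: V stays 7.98 L; P/T = const ⇒ T₂ = 722 K, P₂ = 182 kPa.
W = 0 (no volume change).
ΔU = nCvΔT = 0.242×12.5×(722−606) = 351 J.
Q = ΔU = 351 J.

351 J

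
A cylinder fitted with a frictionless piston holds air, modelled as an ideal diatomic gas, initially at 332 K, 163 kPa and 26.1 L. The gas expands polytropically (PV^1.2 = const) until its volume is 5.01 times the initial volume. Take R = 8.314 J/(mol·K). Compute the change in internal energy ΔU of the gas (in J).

n = P₁V₁/(RT₁) = 163×26.1/(8.314×332) = 1.54 mol.
Polytropic n=1.2: T₂ = T₁(V₁/V₂)^(n−1) = 332×(0.200)^0.20 = 241 K; P₂ = P₁(V₁/V₂)^n = 23.6 kPa.
For an ideal gas ΔU = nCvΔT with Cv = (5/2)R = 20.8 J/(mol·K).
ΔU = 1.54×20.8×(241−332) = -2930 J.

-2930 J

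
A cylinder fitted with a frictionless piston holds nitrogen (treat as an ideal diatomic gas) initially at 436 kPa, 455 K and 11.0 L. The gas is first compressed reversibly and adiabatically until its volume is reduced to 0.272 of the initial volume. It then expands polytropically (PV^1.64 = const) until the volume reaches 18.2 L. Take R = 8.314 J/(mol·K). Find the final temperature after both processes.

n = P₁V₁/(RT₁) = 436×11.0/(8.314×455) = 1.27 mol.
Step 1 — Adiabatic: TV^(γ−1) = const ⇒ T₂ = 455×(3.68)^0.400 = 766 K; PV^γ = const ⇒ P₂ = 2700 kPa.
ΔU = nCvΔT = 1.27×20.8×(766−455) = 8190 J.
Q = 0 for an adiabatic process, so W = −ΔU = -8190 J.
State after step 1: P = 2700 kPa, V = 2.99 L, T = 766 K.
Step 2 — Polytropic n=1.64: T₂ = T₁(V₁/V₂)^(n−1) = 766×(0.164)^0.64 = 241 K; P₂ = P₁(V₁/V₂)^n = 140 kPa.
W = (P₁V₁−P₂V₂)/(n−1) = (2700×2.99−140×18.2)/0.64 = 8640 J.
ΔU = nCvΔT = 1.27×20.8×(241−766) = -13800 J.
Q = ΔU + W = -5190 J.
Net over both steps: W = 449 J, Q = -5190 J, ΔU = -5630 J.

241 K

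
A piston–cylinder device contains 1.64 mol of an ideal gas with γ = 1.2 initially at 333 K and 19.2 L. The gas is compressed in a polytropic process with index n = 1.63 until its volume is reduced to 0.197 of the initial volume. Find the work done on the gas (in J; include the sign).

12800 J

P₁ = nRT₁/V₁ = 1.64×8.314×333/19.2 = 236 kPa.
Polytropic n=1.63: T₂ = T₁(V₁/V₂)^(n−1) = 333×(5.08)^0.63 = 927 K; P₂ = P₁(V₁/V₂)^n = 3340 kPa.
W = (P₁V₁−P₂V₂)/(n−1) = (236×19.2−3340×3.78)/0.63 = -12800 J.
Work done on the gas = −W_by = 12800 J.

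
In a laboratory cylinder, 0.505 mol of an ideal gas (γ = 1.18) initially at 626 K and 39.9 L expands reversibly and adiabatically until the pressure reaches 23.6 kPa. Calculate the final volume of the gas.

P₁ = nRT₁/V₁ = 0.505×8.314×626/39.9 = 65.9 kPa.
Adiabatic: T₂/T₁ = (P₂/P₁)^((γ−1)/γ) ⇒ T₂ = 626×(0.358)^0.153 = 535 K; V₂ = 95.2 L.

95.2 L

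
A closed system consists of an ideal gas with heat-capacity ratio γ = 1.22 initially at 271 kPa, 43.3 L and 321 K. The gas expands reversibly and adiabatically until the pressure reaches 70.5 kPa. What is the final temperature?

Adiabatic: T₂/T₁ = (P₂/P₁)^((γ−1)/γ) ⇒ T₂ = 321×(0.260)^0.180 = 252 K; V₂ = 131 L.

252 K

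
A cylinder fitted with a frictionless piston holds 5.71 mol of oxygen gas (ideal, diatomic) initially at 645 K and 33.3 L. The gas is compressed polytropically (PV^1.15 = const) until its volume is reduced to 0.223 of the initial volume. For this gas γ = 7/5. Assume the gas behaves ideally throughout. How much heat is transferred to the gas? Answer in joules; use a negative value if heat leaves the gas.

-32200 J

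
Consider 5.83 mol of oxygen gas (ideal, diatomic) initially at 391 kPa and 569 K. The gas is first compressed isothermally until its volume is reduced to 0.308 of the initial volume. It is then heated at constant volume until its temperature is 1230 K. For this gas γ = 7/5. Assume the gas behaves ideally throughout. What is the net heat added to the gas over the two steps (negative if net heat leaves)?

47600 J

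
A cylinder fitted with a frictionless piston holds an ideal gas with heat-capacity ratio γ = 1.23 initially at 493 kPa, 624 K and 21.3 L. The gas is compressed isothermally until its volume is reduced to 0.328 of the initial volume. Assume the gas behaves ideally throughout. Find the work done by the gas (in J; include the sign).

-11700 J

n = P₁V₁/(RT₁) = 493×21.3/(8.314×624) = 2.02 mol.
Isothermal: T stays 624 K; PV = const ⇒ V₂ = 6.99 L, P₂ = 1500 kPa.
W = nRT ln(V₂/V₁) = 2.02×8.314×624×ln(0.328) = -11700 J.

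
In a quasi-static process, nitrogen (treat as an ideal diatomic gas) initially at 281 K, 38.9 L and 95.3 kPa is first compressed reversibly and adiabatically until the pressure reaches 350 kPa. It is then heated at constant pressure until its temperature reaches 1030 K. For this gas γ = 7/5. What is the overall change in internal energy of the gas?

n = P₁V₁/(RT₁) = 95.3×38.9/(8.314×281) = 1.59 mol.
Step 1 — Adiabatic: T₂/T₁ = (P₂/P₁)^((γ−1)/γ) ⇒ T₂ = 281×(3.67)^0.286 = 408 K; V₂ = 15.4 L.
ΔU = nCvΔT = 1.59×20.8×(408−281) = 4170 J.
Q = 0 for an adiabatic process, so W = −ΔU = -4170 J.
State after step 1: P = 350 kPa, V = 15.4 L, T = 408 K.
Step 2 — Isobaric: P stays 350 kPa; V/T = const ⇒ T₂ = 1030 K, V₂ = 38.8 L.
W = PΔV = 350×(38.8−15.4) kPa·L = 8210 J.
ΔU = nCvΔT = 1.59×20.8×(1030−408) = 20500 J.
Q = ΔU + W = nCpΔT = 28700 J.
Net over both steps: W = 4040 J, Q = 28700 J, ΔU = 24700 J.

24700 J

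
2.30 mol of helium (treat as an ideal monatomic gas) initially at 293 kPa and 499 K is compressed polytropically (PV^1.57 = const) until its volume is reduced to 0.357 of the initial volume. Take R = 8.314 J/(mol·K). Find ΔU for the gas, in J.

11400 J

V₁ = nRT₁/P₁ = 2.30×8.314×499/293 = 32.6 L.
Polytropic n=1.57: T₂ = T₁(V₁/V₂)^(n−1) = 499×(2.80)^0.57 = 898 K; P₂ = P₁(V₁/V₂)^n = 1480 kPa.
For an ideal gas ΔU = nCvΔT with Cv = (3/2)R = 12.5 J/(mol·K).
ΔU = 2.30×12.5×(898−499) = 11400 J.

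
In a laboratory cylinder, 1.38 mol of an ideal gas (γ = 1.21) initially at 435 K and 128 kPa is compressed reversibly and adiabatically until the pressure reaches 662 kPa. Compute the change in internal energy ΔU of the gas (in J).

7840 J

V₁ = nRT₁/P₁ = 1.38×8.314×435/128 = 39.0 L.
Adiabatic: T₂/T₁ = (P₂/P₁)^((γ−1)/γ) ⇒ T₂ = 435×(5.17)^0.174 = 579 K; V₂ = 10.0 L.
For an ideal gas ΔU = nCvΔT with Cv = R/(γ−1) = 39.6 J/(mol·K).
ΔU = 1.38×39.6×(579−435) = 7840 J.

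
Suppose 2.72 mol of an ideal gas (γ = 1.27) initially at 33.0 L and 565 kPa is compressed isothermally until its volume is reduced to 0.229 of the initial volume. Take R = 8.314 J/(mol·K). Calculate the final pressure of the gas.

2470 kPa

T₁ = P₁V₁/(nR) = 565×33.0/(2.72×8.314) = 824 K.
Isothermal: T stays 824 K; PV = const ⇒ V₂ = 7.56 L, P₂ = 2470 kPa.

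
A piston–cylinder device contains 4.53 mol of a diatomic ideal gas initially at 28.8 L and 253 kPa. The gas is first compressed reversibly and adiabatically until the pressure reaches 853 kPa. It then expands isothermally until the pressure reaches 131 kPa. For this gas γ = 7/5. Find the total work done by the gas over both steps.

T₁ = P₁V₁/(nR) = 253×28.8/(4.53×8.314) = 193 K.
Step 1 — Adiabatic: T₂/T₁ = (P₂/P₁)^((γ−1)/γ) ⇒ T₂ = 193×(3.37)^0.286 = 274 K; V₂ = 12.1 L.
ΔU = nCvΔT = 4.53×20.8×(274−193) = 7560 J.
Q = 0 for an adiabatic process, so W = −ΔU = -7560 J.
State after step 1: P = 853 kPa, V = 12.1 L, T = 274 K.
Step 2 — Isothermal: T stays 274 K; PV = const ⇒ V₂ = 78.7 L, P₂ = 131 kPa.
ΔU = 0 (ideal gas, T constant).
W = nRT ln(V₂/V₁) = 4.53×8.314×274×ln(6.51) = 19300 J.
Q = ΔU + W = 19300 J.
Net over both steps: W = 11800 J, Q = 19300 J, ΔU = 7560 J.

11800 J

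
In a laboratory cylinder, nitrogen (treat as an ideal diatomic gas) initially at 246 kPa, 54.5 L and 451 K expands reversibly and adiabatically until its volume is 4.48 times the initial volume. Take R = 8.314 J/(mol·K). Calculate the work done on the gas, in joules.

n = P₁V₁/(RT₁) = 246×54.5/(8.314×451) = 3.58 mol.
Adiabatic: TV^(γ−1) = const ⇒ T₂ = 451×(0.223)^0.400 = 248 K; PV^γ = const ⇒ P₂ = 30.1 kPa.
ΔU = nCvΔT = 3.58×20.8×(248−451) = -15100 J.
Q = 0 for an adiabatic process, so W = −ΔU = 15100 J.
Work done on the gas = −W_by = -15100 J.

-15100 J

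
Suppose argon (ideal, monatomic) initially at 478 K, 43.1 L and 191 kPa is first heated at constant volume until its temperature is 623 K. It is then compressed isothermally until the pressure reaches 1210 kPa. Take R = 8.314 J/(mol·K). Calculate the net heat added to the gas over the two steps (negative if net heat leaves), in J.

-13200 J

n = P₁V₁/(RT₁) = 191×43.1/(8.314×478) = 2.07 mol.
Step 1 — Isochoric: V stays 43.1 L; P/T = const ⇒ T₂ = 623 K, P₂ = 249 kPa.
W = 0 (no volume change).
ΔU = nCvΔT = 2.07×12.5×(623−478) = 3750 J.
Q = ΔU = 3750 J.
State after step 1: P = 249 kPa, V = 43.1 L, T = 623 K.
Step 2 — Isothermal: T stays 623 K; PV = const ⇒ V₂ = 8.87 L, P₂ = 1210 kPa.
ΔU = 0 (ideal gas, T constant).
W = nRT ln(V₂/V₁) = 2.07×8.314×623×ln(0.206) = -17000 J.
Q = ΔU + W = -17000 J.
Net over both steps: W = -17000 J, Q = -13200 J, ΔU = 3750 J.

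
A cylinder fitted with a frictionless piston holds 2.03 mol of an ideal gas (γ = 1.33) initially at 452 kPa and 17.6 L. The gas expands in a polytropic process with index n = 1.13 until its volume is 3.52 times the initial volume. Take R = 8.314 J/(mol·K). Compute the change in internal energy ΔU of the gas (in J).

-3640 J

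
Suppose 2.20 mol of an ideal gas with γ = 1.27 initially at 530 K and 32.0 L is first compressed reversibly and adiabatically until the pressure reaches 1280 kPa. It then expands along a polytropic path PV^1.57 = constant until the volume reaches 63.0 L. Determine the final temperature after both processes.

256 K

P₁ = nRT₁/V₁ = 2.20×8.314×530/32.0 = 303 kPa.
Step 1 — Adiabatic: T₂/T₁ = (P₂/P₁)^((γ−1)/γ) ⇒ T₂ = 530×(4.23)^0.213 = 720 K; V₂ = 10.3 L.
ΔU = nCvΔT = 2.20×30.8×(720−530) = 12900 J.
Q = 0 for an adiabatic process, so W = −ΔU = -12900 J.
State after step 1: P = 1280 kPa, V = 10.3 L, T = 720 K.
Step 2 — Polytropic n=1.57: T₂ = T₁(V₁/V₂)^(n−1) = 720×(0.163)^0.57 = 256 K; P₂ = P₁(V₁/V₂)^n = 74.4 kPa.
W = (P₁V₁−P₂V₂)/(n−1) = (1280×10.3−74.4×63.0)/0.57 = 14900 J.
ΔU = nCvΔT = 2.20×30.8×(256−720) = -31400 J.
Q = ΔU + W = -16500 J.
Net over both steps: W = 2010 J, Q = -16500 J, ΔU = -18500 J.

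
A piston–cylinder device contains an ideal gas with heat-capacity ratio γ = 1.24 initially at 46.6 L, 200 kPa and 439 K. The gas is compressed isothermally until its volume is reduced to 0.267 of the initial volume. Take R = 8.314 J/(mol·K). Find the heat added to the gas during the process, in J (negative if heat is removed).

-12300 J

n = P₁V₁/(RT₁) = 200×46.6/(8.314×439) = 2.55 mol.
Isothermal: T stays 439 K; PV = const ⇒ V₂ = 12.4 L, P₂ = 749 kPa.
ΔU = 0 (ideal gas, T constant).
W = nRT ln(V₂/V₁) = 2.55×8.314×439×ln(0.267) = -12300 J.
Q = ΔU + W = -12300 J.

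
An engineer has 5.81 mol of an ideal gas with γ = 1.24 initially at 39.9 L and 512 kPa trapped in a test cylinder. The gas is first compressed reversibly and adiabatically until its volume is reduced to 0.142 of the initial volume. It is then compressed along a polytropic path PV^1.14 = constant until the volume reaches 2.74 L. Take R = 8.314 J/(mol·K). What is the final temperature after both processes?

748 K

T₁ = P₁V₁/(nR) = 512×39.9/(5.81×8.314) = 423 K.
Step 1 — Adiabatic: TV^(γ−1) = const ⇒ T₂ = 423×(7.04)^0.240 = 676 K; PV^γ = const ⇒ P₂ = 5760 kPa.
ΔU = nCvΔT = 5.81×34.6×(676−423) = 50900 J.
Q = 0 for an adiabatic process, so W = −ΔU = -50900 J.
State after step 1: P = 5760 kPa, V = 5.67 L, T = 676 K.
Step 2 — Polytropic n=1.14: T₂ = T₁(V₁/V₂)^(n−1) = 676×(2.07)^0.14 = 748 K; P₂ = P₁(V₁/V₂)^n = 13200 kPa.
W = (P₁V₁−P₂V₂)/(n−1) = (5760×5.67−13200×2.74)/0.14 = -25000 J.
ΔU = nCvΔT = 5.81×34.6×(748−676) = 14600 J.
Q = ΔU + W = -10400 J.
Net over both steps: W = -75800 J, Q = -10400 J, ΔU = 65400 J.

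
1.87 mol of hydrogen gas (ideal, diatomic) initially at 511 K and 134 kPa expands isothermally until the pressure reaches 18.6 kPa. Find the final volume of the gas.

427 L

V₁ = nRT₁/P₁ = 1.87×8.314×511/134 = 59.3 L.
Isothermal: T stays 511 K; PV = const ⇒ V₂ = 427 L, P₂ = 18.6 kPa.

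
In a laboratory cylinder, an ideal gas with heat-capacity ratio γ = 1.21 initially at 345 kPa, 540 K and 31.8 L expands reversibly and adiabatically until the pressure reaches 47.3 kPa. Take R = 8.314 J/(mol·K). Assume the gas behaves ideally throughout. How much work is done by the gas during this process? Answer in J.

n = P₁V₁/(RT₁) = 345×31.8/(8.314×540) = 2.44 mol.
Adiabatic: T₂/T₁ = (P₂/P₁)^((γ−1)/γ) ⇒ T₂ = 540×(0.137)^0.174 = 382 K; V₂ = 164 L.
ΔU = nCvΔT = 2.44×39.6×(382−540) = -15200 J.
Q = 0 for an adiabatic process, so W = −ΔU = 15200 J.

15200 J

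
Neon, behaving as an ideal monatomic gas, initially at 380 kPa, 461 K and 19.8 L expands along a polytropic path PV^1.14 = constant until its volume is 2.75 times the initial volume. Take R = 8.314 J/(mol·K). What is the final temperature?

400 K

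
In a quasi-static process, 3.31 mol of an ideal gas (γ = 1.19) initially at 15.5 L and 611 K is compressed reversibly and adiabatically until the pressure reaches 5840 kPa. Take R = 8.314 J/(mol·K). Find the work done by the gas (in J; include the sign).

P₁ = nRT₁/V₁ = 3.31×8.314×611/15.5 = 1080 kPa.
Adiabatic: T₂/T₁ = (P₂/P₁)^((γ−1)/γ) ⇒ T₂ = 611×(5.38)^0.160 = 799 K; V₂ = 3.77 L.
ΔU = nCvΔT = 3.31×43.8×(799−611) = 27300 J.
Q = 0 for an adiabatic process, so W = −ΔU = -27300 J.

-27300 J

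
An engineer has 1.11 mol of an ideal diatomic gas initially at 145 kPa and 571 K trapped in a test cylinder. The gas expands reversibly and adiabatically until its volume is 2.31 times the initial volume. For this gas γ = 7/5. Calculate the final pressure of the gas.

44.9 kPa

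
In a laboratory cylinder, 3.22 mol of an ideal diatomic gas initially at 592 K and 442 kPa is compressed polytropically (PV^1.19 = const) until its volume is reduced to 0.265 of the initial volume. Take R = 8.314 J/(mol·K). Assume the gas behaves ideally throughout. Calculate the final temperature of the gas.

762 K

V₁ = nRT₁/P₁ = 3.22×8.314×592/442 = 35.9 L.
Polytropic n=1.19: T₂ = T₁(V₁/V₂)^(n−1) = 592×(3.77)^0.19 = 762 K; P₂ = P₁(V₁/V₂)^n = 2150 kPa.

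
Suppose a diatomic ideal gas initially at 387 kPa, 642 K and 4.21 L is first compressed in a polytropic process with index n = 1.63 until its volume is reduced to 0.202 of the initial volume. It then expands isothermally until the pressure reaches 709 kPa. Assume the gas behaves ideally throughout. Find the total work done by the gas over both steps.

4440 J

n = P₁V₁/(RT₁) = 387×4.21/(8.314×642) = 0.305 mol.
Step 1 — Polytropic n=1.63: T₂ = T₁(V₁/V₂)^(n−1) = 642×(4.95)^0.63 = 1760 K; P₂ = P₁(V₁/V₂)^n = 5250 kPa.
W = (P₁V₁−P₂V₂)/(n−1) = (387×4.21−5250×0.850)/0.63 = -4500 J.
ΔU = nCvΔT = 0.305×20.8×(1760−642) = 7080 J.
Q = ΔU + W = 2590 J.
State after step 1: P = 5250 kPa, V = 0.850 L, T = 1760 K.
Step 2 — Isothermal: T stays 1760 K; PV = const ⇒ V₂ = 6.29 L, P₂ = 709 kPa.
ΔU = 0 (ideal gas, T constant).
W = nRT ln(V₂/V₁) = 0.305×8.314×1760×ln(7.40) = 8930 J.
Q = ΔU + W = 8930 J.
Net over both steps: W = 4440 J, Q = 11500 J, ΔU = 7080 J.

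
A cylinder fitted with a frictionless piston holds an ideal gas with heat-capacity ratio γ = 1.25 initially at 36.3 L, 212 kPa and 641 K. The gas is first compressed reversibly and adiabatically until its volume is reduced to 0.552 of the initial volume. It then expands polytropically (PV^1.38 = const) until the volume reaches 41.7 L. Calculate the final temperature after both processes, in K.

n = P₁V₁/(RT₁) = 212×36.3/(8.314×641) = 1.44 mol.
Step 1 — Adiabatic: TV^(γ−1) = const ⇒ T₂ = 641×(1.81)^0.250 = 744 K; PV^γ = const ⇒ P₂ = 446 kPa.
ΔU = nCvΔT = 1.44×33.3×(744−641) = 4930 J.
Q = 0 for an adiabatic process, so W = −ΔU = -4930 J.
State after step 1: P = 446 kPa, V = 20.0 L, T = 744 K.
Step 2 — Polytropic n=1.38: T₂ = T₁(V₁/V₂)^(n−1) = 744×(0.481)^0.38 = 563 K; P₂ = P₁(V₁/V₂)^n = 162 kPa.
W = (P₁V₁−P₂V₂)/(n−1) = (446×20.0−162×41.7)/0.38 = 5710 J.
ΔU = nCvΔT = 1.44×33.3×(563−744) = -8680 J.
Q = ΔU + W = -2970 J.
Net over both steps: W = 781 J, Q = -2970 J, ΔU = -3750 J.

563 K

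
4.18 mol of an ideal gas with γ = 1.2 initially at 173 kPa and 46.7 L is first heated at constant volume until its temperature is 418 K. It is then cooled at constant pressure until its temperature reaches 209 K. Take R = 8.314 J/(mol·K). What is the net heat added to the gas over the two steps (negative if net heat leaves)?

T₁ = P₁V₁/(nR) = 173×46.7/(4.18×8.314) = 232 K.
Step 1 — Isochoric: V stays 46.7 L; P/T = const ⇒ T₂ = 418 K, P₂ = 311 kPa.
W = 0 (no volume change).
ΔU = nCvΔT = 4.18×41.6×(418−232) = 32200 J.
Q = ΔU = 32200 J.
State after step 1: P = 311 kPa, V = 46.7 L, T = 418 K.
Step 2 — Isobaric: P stays 311 kPa; V/T = const ⇒ T₂ = 209 K, V₂ = 23.4 L.
W = PΔV = 311×(23.4−46.7) kPa·L = -7260 J.
ΔU = nCvΔT = 4.18×41.6×(209−418) = -36300 J.
Q = ΔU + W = nCpΔT = -43600 J.
Net over both steps: W = -7260 J, Q = -11300 J, ΔU = -4080 J.

-11300 J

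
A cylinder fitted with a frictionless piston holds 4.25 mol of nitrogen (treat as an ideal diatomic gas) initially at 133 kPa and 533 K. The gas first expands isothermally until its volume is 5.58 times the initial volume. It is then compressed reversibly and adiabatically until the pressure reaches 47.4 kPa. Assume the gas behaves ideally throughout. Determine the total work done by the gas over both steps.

V₁ = nRT₁/P₁ = 4.25×8.314×533/133 = 142 L.
Step 1 — Isothermal: T stays 533 K; PV = const ⇒ V₂ = 790 L, P₂ = 23.8 kPa.
ΔU = 0 (ideal gas, T constant).
W = nRT ln(V₂/V₁) = 4.25×8.314×533×ln(5.58) = 32400 J.
Q = ΔU + W = 32400 J.
State after step 1: P = 23.8 kPa, V = 790 L, T = 533 K.
Step 2 — Adiabatic: T₂/T₁ = (P₂/P₁)^((γ−1)/γ) ⇒ T₂ = 533×(1.99)^0.286 = 649 K; V₂ = 484 L.
ΔU = nCvΔT = 4.25×20.8×(649−533) = 10200 J.
Q = 0 for an adiabatic process, so W = −ΔU = -10200 J.
Net over both steps: W = 22200 J, Q = 32400 J, ΔU = 10200 J.

22200 J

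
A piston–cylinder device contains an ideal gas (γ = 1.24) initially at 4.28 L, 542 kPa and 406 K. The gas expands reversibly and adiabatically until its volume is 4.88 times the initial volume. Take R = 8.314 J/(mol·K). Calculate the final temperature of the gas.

Adiabatic: TV^(γ−1) = const ⇒ T₂ = 406×(0.205)^0.240 = 278 K; PV^γ = const ⇒ P₂ = 75.9 kPa.

278 K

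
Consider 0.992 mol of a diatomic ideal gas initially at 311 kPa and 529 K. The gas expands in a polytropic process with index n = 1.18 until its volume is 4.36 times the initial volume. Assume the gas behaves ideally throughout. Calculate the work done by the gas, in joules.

V₁ = nRT₁/P₁ = 0.992×8.314×529/311 = 14.0 L.
Polytropic n=1.18: T₂ = T₁(V₁/V₂)^(n−1) = 529×(0.229)^0.18 = 406 K; P₂ = P₁(V₁/V₂)^n = 54.7 kPa.
W = (P₁V₁−P₂V₂)/(n−1) = (311×14.0−54.7×61.2)/0.18 = 5640 J.

5640 J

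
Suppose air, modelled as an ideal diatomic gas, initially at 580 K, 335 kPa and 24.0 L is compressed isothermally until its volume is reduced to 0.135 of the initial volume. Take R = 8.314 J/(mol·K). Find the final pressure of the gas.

2480 kPa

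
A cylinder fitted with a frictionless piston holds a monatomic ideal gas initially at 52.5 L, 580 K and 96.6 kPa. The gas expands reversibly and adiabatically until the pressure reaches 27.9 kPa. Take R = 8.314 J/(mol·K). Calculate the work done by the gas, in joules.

2980 J

n = P₁V₁/(RT₁) = 96.6×52.5/(8.314×580) = 1.05 mol.
Adiabatic: T₂/T₁ = (P₂/P₁)^((γ−1)/γ) ⇒ T₂ = 580×(0.289)^0.400 = 353 K; V₂ = 111 L.
ΔU = nCvΔT = 1.05×12.5×(353−580) = -2980 J.
Q = 0 for an adiabatic process, so W = −ΔU = 2980 J.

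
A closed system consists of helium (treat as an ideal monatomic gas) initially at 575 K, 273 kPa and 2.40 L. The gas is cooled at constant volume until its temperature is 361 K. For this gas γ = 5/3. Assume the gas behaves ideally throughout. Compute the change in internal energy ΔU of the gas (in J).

n = P₁V₁/(RT₁) = 273×2.40/(8.314×575) = 0.137 mol.
Isochoric: V stays 2.40 L; P/T = const ⇒ T₂ = 361 K, P₂ = 171 kPa.
For an ideal gas ΔU = nCvΔT with Cv = (3/2)R = 12.5 J/(mol·K).
ΔU = 0.137×12.5×(361−575) = -366 J.

-366 J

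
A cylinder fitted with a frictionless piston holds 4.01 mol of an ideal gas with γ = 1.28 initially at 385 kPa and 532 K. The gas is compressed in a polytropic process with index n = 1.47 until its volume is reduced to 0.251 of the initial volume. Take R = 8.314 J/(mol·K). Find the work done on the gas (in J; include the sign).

34500 J

V₁ = nRT₁/P₁ = 4.01×8.314×532/385 = 46.1 L.
Polytropic n=1.47: T₂ = T₁(V₁/V₂)^(n−1) = 532×(3.98)^0.47 = 1020 K; P₂ = P₁(V₁/V₂)^n = 2940 kPa.
W = (P₁V₁−P₂V₂)/(n−1) = (385×46.1−2940×11.6)/0.47 = -34500 J.
Work done on the gas = −W_by = 34500 J.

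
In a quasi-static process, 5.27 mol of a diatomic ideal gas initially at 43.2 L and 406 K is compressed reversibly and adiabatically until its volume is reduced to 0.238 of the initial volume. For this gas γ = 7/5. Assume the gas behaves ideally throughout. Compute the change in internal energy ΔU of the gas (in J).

P₁ = nRT₁/V₁ = 5.27×8.314×406/43.2 = 412 kPa.
Adiabatic: TV^(γ−1) = const ⇒ T₂ = 406×(4.20)^0.400 = 721 K; PV^γ = const ⇒ P₂ = 3070 kPa.
For an ideal gas ΔU = nCvΔT with Cv = (5/2)R = 20.8 J/(mol·K).
ΔU = 5.27×20.8×(721−406) = 34500 J.

34500 J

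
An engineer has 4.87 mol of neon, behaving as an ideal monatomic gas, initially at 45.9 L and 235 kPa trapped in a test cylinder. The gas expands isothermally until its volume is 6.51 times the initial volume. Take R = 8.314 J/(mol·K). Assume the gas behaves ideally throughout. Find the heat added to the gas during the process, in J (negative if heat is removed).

T₁ = P₁V₁/(nR) = 235×45.9/(4.87×8.314) = 266 K.
Isothermal: T stays 266 K; PV = const ⇒ V₂ = 299 L, P₂ = 36.1 kPa.
ΔU = 0 (ideal gas, T constant).
W = nRT ln(V₂/V₁) = 4.87×8.314×266×ln(6.51) = 20200 J.
Q = ΔU + W = 20200 J.

20200 J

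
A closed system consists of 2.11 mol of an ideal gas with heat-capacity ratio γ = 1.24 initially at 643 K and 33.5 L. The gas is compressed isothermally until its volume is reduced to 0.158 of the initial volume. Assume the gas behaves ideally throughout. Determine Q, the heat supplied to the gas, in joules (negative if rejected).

-20800 J

P₁ = nRT₁/V₁ = 2.11×8.314×643/33.5 = 337 kPa.
Isothermal: T stays 643 K; PV = const ⇒ V₂ = 5.29 L, P₂ = 2130 kPa.
ΔU = 0 (ideal gas, T constant).
W = nRT ln(V₂/V₁) = 2.11×8.314×643×ln(0.158) = -20800 J.
Q = ΔU + W = -20800 J.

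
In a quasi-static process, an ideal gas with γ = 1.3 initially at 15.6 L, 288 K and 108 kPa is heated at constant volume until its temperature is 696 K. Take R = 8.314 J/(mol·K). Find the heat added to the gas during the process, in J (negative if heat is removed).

n = P₁V₁/(RT₁) = 108×15.6/(8.314×288) = 0.704 mol.
Isochoric: V stays 15.6 L; P/T = const ⇒ T₂ = 696 K, P₂ = 261 kPa.
W = 0 (no volume change).
ΔU = nCvΔT = 0.704×27.7×(696−288) = 7960 J.
Q = ΔU = 7960 J.

7960 J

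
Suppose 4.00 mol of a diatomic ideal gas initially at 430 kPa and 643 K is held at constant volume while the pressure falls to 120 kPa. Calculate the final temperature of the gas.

V₁ = nRT₁/P₁ = 4.00×8.314×643/430 = 49.7 L.
Isochoric: V stays 49.7 L; P/T = const ⇒ T₂ = 179 K, P₂ = 120 kPa.

179 K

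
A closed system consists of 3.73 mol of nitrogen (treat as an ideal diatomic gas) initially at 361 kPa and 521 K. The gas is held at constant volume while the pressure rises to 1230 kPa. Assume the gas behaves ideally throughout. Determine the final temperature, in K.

V₁ = nRT₁/P₁ = 3.73×8.314×521/361 = 44.8 L.
Isochoric: V stays 44.8 L; P/T = const ⇒ T₂ = 1780 K, P₂ = 1230 kPa.

1780 K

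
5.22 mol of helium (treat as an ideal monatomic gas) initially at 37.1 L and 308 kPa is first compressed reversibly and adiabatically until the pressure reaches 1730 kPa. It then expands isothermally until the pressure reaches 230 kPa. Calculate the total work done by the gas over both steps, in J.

T₁ = P₁V₁/(nR) = 308×37.1/(5.22×8.314) = 263 K.
Step 1 — Adiabatic: T₂/T₁ = (P₂/P₁)^((γ−1)/γ) ⇒ T₂ = 263×(5.62)^0.400 = 525 K; V₂ = 13.2 L.
ΔU = nCvΔT = 5.22×12.5×(525−263) = 17000 J.
Q = 0 for an adiabatic process, so W = −ΔU = -17000 J.
State after step 1: P = 1730 kPa, V = 13.2 L, T = 525 K.
Step 2 — Isothermal: T stays 525 K; PV = const ⇒ V₂ = 99.1 L, P₂ = 230 kPa.
ΔU = 0 (ideal gas, T constant).
W = nRT ln(V₂/V₁) = 5.22×8.314×525×ln(7.52) = 46000 J.
Q = ΔU + W = 46000 J.
Net over both steps: W = 28900 J, Q = 46000 J, ΔU = 17000 J.

28900 J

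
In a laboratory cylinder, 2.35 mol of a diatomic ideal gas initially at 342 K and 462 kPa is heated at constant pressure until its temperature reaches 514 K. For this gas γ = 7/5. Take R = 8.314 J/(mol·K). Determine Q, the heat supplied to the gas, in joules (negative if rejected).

11800 J

V₁ = nRT₁/P₁ = 2.35×8.314×342/462 = 14.5 L.
Isobaric: P stays 462 kPa; V/T = const ⇒ T₂ = 514 K, V₂ = 21.7 L.
W = PΔV = 462×(21.7−14.5) kPa·L = 3360 J.
ΔU = nCvΔT = 2.35×20.8×(514−342) = 8400 J.
Q = ΔU + W = nCpΔT = 11800 J.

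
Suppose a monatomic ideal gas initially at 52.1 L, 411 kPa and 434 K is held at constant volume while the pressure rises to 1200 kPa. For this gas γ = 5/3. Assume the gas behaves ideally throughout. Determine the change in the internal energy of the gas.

61700 J

n = P₁V₁/(RT₁) = 411×52.1/(8.314×434) = 5.93 mol.
Isochoric: V stays 52.1 L; P/T = const ⇒ T₂ = 1270 K, P₂ = 1200 kPa.
For an ideal gas ΔU = nCvΔT with Cv = (3/2)R = 12.5 J/(mol·K).
ΔU = 5.93×12.5×(1270−434) = 61700 J.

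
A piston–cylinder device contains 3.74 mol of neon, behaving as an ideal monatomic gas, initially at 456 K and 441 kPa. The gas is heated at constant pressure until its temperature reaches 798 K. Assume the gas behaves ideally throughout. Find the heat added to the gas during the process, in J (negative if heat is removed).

26600 J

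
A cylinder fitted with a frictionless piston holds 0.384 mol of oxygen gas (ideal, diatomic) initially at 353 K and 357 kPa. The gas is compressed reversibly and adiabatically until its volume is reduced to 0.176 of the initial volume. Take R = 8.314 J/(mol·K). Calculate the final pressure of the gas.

V₁ = nRT₁/P₁ = 0.384×8.314×353/357 = 3.16 L.
Adiabatic: TV^(γ−1) = const ⇒ T₂ = 353×(5.68)^0.400 = 707 K; PV^γ = const ⇒ P₂ = 4060 kPa.

4060 kPa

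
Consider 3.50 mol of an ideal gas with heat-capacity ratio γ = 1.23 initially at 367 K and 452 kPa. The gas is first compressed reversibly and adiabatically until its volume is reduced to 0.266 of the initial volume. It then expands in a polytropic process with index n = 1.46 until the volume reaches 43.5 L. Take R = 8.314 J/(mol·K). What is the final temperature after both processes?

V₁ = nRT₁/P₁ = 3.50×8.314×367/452 = 23.6 L.
Step 1 — Adiabatic: TV^(γ−1) = const ⇒ T₂ = 367×(3.76)^0.230 = 498 K; PV^γ = const ⇒ P₂ = 2300 kPa.
ΔU = nCvΔT = 3.50×36.1×(498−367) = 16500 J.
Q = 0 for an adiabatic process, so W = −ΔU = -16500 J.
State after step 1: P = 2300 kPa, V = 6.28 L, T = 498 K.
Step 2 — Polytropic n=1.46: T₂ = T₁(V₁/V₂)^(n−1) = 498×(0.144)^0.46 = 204 K; P₂ = P₁(V₁/V₂)^n = 137 kPa.
W = (P₁V₁−P₂V₂)/(n−1) = (2300×6.28−137×43.5)/0.46 = 18600 J.
ΔU = nCvΔT = 3.50×36.1×(204−498) = -37100 J.
Q = ΔU + W = -18600 J.
Net over both steps: W = 2020 J, Q = -18600 J, ΔU = -20600 J.

204 K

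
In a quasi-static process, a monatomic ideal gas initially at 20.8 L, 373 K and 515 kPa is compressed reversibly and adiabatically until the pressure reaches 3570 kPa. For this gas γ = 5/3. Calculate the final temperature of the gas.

809 K

Adiabatic: T₂/T₁ = (P₂/P₁)^((γ−1)/γ) ⇒ T₂ = 373×(6.93)^0.400 = 809 K; V₂ = 6.51 L.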